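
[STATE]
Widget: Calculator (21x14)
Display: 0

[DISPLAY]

                    0
┌───┬───┬───┬───┐    
│ 7 │ 8 │ 9 │ ÷ │    
├───┼───┼───┼───┤    
│ 4 │ 5 │ 6 │ × │    
├───┼───┼───┼───┤    
│ 1 │ 2 │ 3 │ - │    
├───┼───┼───┼───┤    
│ 0 │ . │ = │ + │    
├───┼───┼───┼───┤    
│ C │ MC│ MR│ M+│    
└───┴───┴───┴───┘    
                     
                     


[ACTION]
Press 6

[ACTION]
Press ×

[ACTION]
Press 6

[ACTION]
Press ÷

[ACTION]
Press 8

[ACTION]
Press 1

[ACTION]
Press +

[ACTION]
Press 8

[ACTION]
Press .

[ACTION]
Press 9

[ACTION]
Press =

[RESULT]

          9.344444444
┌───┬───┬───┬───┐    
│ 7 │ 8 │ 9 │ ÷ │    
├───┼───┼───┼───┤    
│ 4 │ 5 │ 6 │ × │    
├───┼───┼───┼───┤    
│ 1 │ 2 │ 3 │ - │    
├───┼───┼───┼───┤    
│ 0 │ . │ = │ + │    
├───┼───┼───┼───┤    
│ C │ MC│ MR│ M+│    
└───┴───┴───┴───┘    
                     
                     


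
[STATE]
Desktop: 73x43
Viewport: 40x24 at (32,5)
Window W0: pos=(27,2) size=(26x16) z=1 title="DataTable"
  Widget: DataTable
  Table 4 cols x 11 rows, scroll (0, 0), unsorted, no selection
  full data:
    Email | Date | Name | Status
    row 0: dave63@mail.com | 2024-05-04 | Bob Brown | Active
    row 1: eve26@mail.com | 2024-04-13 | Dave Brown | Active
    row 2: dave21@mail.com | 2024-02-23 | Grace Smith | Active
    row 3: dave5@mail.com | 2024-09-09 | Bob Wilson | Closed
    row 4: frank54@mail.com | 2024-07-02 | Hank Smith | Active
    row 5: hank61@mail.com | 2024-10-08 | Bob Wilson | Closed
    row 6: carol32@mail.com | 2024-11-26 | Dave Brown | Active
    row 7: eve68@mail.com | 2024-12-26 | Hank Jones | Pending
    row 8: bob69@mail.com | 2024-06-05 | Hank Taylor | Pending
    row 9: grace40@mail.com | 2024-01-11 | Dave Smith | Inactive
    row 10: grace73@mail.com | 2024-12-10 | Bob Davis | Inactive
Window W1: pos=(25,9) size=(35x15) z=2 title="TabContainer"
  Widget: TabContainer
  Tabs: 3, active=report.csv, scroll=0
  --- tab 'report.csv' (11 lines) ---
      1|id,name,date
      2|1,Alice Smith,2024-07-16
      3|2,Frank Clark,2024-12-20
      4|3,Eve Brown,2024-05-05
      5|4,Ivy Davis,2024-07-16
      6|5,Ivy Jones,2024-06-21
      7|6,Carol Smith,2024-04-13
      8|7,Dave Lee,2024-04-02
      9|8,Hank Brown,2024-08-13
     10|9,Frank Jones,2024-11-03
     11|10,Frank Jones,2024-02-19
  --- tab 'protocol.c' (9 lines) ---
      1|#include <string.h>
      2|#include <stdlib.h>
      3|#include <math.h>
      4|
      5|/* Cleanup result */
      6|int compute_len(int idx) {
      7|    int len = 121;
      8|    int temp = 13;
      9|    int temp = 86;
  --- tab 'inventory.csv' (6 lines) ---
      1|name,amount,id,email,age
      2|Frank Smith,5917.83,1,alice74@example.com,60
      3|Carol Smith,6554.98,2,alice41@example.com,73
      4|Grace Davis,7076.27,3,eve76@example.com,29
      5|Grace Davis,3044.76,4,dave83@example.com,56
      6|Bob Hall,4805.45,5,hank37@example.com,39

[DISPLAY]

l           │Date   ┃                   
────────────┼───────┃                   
63@mail.com │2024-05┃                   
6@mail.com  │2024-04┃                   
━━━━━━━━━━━━━━━━━━━━━━━━━━━┓            
ntainer                    ┃            
───────────────────────────┨            
t.csv]│ protocol.c │ invent┃            
───────────────────────────┃            
e,date                     ┃            
e Smith,2024-07-16         ┃            
k Clark,2024-12-20         ┃            
Brown,2024-05-05           ┃            
Davis,2024-07-16           ┃            
Jones,2024-06-21           ┃            
l Smith,2024-04-13         ┃            
 Lee,2024-04-02            ┃            
 Brown,2024-08-13          ┃            
━━━━━━━━━━━━━━━━━━━━━━━━━━━┛            
                                        
                                        
                                        
                                        
                                        


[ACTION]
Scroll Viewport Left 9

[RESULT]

    ┃Email           │Date   ┃          
    ┃────────────────┼───────┃          
    ┃dave63@mail.com │2024-05┃          
    ┃eve26@mail.com  │2024-04┃          
  ┏━━━━━━━━━━━━━━━━━━━━━━━━━━━━━━━━━┓   
  ┃ TabContainer                    ┃   
  ┠─────────────────────────────────┨   
  ┃[report.csv]│ protocol.c │ invent┃   
  ┃─────────────────────────────────┃   
  ┃id,name,date                     ┃   
  ┃1,Alice Smith,2024-07-16         ┃   
  ┃2,Frank Clark,2024-12-20         ┃   
  ┃3,Eve Brown,2024-05-05           ┃   
  ┃4,Ivy Davis,2024-07-16           ┃   
  ┃5,Ivy Jones,2024-06-21           ┃   
  ┃6,Carol Smith,2024-04-13         ┃   
  ┃7,Dave Lee,2024-04-02            ┃   
  ┃8,Hank Brown,2024-08-13          ┃   
  ┗━━━━━━━━━━━━━━━━━━━━━━━━━━━━━━━━━┛   
                                        
                                        
                                        
                                        
                                        


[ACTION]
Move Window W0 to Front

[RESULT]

    ┃Email           │Date   ┃          
    ┃────────────────┼───────┃          
    ┃dave63@mail.com │2024-05┃          
    ┃eve26@mail.com  │2024-04┃          
  ┏━┃dave21@mail.com │2024-02┃━━━━━━┓   
  ┃ ┃dave5@mail.com  │2024-09┃      ┃   
  ┠─┃frank54@mail.com│2024-07┃──────┨   
  ┃[┃hank61@mail.com │2024-10┃invent┃   
  ┃─┃carol32@mail.com│2024-11┃──────┃   
  ┃i┃eve68@mail.com  │2024-12┃      ┃   
  ┃1┃bob69@mail.com  │2024-06┃      ┃   
  ┃2┃grace40@mail.com│2024-01┃      ┃   
  ┃3┗━━━━━━━━━━━━━━━━━━━━━━━━┛      ┃   
  ┃4,Ivy Davis,2024-07-16           ┃   
  ┃5,Ivy Jones,2024-06-21           ┃   
  ┃6,Carol Smith,2024-04-13         ┃   
  ┃7,Dave Lee,2024-04-02            ┃   
  ┃8,Hank Brown,2024-08-13          ┃   
  ┗━━━━━━━━━━━━━━━━━━━━━━━━━━━━━━━━━┛   
                                        
                                        
                                        
                                        
                                        


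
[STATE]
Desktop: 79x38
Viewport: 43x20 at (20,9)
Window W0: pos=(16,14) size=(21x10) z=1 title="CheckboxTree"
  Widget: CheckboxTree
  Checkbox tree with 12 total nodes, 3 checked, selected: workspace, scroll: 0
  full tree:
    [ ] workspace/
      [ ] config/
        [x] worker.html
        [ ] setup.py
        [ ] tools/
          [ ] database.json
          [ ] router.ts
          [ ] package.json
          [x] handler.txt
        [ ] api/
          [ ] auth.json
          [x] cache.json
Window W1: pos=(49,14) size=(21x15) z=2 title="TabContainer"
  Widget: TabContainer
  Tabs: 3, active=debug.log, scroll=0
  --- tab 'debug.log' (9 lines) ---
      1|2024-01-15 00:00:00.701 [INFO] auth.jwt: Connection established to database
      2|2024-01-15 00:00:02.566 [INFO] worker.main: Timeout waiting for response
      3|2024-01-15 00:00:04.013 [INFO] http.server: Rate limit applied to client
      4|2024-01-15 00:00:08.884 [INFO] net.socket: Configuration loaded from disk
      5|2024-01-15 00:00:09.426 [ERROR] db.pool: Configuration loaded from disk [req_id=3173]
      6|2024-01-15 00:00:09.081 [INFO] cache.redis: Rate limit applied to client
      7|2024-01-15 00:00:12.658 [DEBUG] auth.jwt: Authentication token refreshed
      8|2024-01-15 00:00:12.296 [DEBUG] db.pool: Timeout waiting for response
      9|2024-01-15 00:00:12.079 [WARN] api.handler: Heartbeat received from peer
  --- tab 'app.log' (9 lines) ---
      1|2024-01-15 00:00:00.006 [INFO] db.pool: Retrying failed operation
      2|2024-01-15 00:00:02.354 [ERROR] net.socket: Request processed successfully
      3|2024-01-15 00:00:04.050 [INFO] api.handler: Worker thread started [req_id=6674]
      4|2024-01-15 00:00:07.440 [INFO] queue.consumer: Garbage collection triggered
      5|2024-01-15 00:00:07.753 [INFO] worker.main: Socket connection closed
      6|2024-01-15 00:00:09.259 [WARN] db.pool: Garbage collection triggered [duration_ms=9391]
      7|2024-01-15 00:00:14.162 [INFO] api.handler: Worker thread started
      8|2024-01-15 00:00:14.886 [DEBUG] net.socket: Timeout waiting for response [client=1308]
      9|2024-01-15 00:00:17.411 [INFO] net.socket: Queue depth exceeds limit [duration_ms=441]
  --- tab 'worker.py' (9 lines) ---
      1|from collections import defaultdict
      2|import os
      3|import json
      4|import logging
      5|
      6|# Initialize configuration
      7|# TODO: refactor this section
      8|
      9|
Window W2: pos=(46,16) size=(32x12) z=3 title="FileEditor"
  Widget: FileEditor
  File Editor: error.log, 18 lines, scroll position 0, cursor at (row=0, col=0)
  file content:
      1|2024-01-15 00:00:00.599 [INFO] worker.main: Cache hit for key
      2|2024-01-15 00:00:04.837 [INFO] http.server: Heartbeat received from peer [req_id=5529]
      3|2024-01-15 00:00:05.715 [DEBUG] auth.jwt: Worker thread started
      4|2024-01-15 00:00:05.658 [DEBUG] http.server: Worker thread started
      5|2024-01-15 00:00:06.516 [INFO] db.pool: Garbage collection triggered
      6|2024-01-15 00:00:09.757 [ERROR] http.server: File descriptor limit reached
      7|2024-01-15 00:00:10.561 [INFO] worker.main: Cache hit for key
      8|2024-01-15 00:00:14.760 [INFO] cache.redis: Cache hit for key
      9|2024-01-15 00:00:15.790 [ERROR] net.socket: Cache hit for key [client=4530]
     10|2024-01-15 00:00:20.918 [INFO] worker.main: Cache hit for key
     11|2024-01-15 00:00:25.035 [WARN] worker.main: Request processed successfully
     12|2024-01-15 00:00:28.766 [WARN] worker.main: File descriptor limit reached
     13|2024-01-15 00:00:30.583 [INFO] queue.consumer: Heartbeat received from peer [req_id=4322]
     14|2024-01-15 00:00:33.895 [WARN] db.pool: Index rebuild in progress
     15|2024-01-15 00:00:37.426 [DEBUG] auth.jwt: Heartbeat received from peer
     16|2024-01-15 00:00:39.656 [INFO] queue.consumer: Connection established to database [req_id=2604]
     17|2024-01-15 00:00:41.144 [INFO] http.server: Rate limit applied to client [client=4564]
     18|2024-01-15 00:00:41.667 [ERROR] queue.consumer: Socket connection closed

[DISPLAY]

                                           
                                           
                                           
                                           
                                           
━━━━━━━━━━━━━━━━┓            ┏━━━━━━━━━━━━━
eckboxTree      ┃            ┃ TabContainer
────────────────┨         ┏━━━━━━━━━━━━━━━━
] workspace/    ┃         ┃ FileEditor     
[-] config/     ┃         ┠────────────────
  [x] worker.htm┃         ┃█024-01-15 00:00
  [ ] setup.py  ┃         ┃2024-01-15 00:00
  [-] tools/    ┃         ┃2024-01-15 00:00
    [ ] database┃         ┃2024-01-15 00:00
━━━━━━━━━━━━━━━━┛         ┃2024-01-15 00:00
                          ┃2024-01-15 00:00
                          ┃2024-01-15 00:00
                          ┃2024-01-15 00:00
                          ┗━━━━━━━━━━━━━━━━
                             ┗━━━━━━━━━━━━━


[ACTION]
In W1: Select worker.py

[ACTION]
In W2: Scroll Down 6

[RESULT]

                                           
                                           
                                           
                                           
                                           
━━━━━━━━━━━━━━━━┓            ┏━━━━━━━━━━━━━
eckboxTree      ┃            ┃ TabContainer
────────────────┨         ┏━━━━━━━━━━━━━━━━
] workspace/    ┃         ┃ FileEditor     
[-] config/     ┃         ┠────────────────
  [x] worker.htm┃         ┃2024-01-15 00:00
  [ ] setup.py  ┃         ┃2024-01-15 00:00
  [-] tools/    ┃         ┃2024-01-15 00:00
    [ ] database┃         ┃2024-01-15 00:00
━━━━━━━━━━━━━━━━┛         ┃2024-01-15 00:00
                          ┃2024-01-15 00:00
                          ┃2024-01-15 00:00
                          ┃2024-01-15 00:00
                          ┗━━━━━━━━━━━━━━━━
                             ┗━━━━━━━━━━━━━


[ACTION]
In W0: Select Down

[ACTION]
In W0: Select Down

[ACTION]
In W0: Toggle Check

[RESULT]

                                           
                                           
                                           
                                           
                                           
━━━━━━━━━━━━━━━━┓            ┏━━━━━━━━━━━━━
eckboxTree      ┃            ┃ TabContainer
────────────────┨         ┏━━━━━━━━━━━━━━━━
] workspace/    ┃         ┃ FileEditor     
[-] config/     ┃         ┠────────────────
  [ ] worker.htm┃         ┃2024-01-15 00:00
  [ ] setup.py  ┃         ┃2024-01-15 00:00
  [-] tools/    ┃         ┃2024-01-15 00:00
    [ ] database┃         ┃2024-01-15 00:00
━━━━━━━━━━━━━━━━┛         ┃2024-01-15 00:00
                          ┃2024-01-15 00:00
                          ┃2024-01-15 00:00
                          ┃2024-01-15 00:00
                          ┗━━━━━━━━━━━━━━━━
                             ┗━━━━━━━━━━━━━


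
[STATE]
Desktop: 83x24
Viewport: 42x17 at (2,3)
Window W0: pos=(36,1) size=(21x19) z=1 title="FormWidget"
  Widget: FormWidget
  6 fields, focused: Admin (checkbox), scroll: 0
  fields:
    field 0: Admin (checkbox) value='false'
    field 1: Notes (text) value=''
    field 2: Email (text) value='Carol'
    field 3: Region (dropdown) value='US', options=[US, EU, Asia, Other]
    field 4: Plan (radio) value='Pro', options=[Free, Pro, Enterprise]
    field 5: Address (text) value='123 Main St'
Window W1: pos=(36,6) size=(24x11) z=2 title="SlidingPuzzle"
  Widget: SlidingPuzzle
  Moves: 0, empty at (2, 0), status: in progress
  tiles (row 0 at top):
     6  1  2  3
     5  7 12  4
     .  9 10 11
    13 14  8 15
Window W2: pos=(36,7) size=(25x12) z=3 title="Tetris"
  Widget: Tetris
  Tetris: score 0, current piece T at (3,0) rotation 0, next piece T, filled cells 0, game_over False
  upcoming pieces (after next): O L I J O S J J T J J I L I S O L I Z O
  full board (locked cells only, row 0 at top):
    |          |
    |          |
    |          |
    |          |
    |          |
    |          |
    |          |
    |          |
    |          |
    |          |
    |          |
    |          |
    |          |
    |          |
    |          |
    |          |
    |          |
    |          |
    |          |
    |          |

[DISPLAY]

                                  ┠───────
                                  ┃> Admin
                                  ┃  Notes
                                  ┏━━━━━━━
                                  ┏━━━━━━━
                                  ┃ Tetris
                                  ┠───────
                                  ┃       
                                  ┃       
                                  ┃       
                                  ┃       
                                  ┃       
                                  ┃       
                                  ┃       
                                  ┃       
                                  ┗━━━━━━━
                                  ┗━━━━━━━


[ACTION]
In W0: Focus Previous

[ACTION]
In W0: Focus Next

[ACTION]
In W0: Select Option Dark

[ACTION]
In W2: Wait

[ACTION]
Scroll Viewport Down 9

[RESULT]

                                  ┏━━━━━━━
                                  ┃ Tetris
                                  ┠───────
                                  ┃       
                                  ┃       
                                  ┃       
                                  ┃       
                                  ┃       
                                  ┃       
                                  ┃       
                                  ┃       
                                  ┗━━━━━━━
                                  ┗━━━━━━━
                                          
                                          
                                          
                                          


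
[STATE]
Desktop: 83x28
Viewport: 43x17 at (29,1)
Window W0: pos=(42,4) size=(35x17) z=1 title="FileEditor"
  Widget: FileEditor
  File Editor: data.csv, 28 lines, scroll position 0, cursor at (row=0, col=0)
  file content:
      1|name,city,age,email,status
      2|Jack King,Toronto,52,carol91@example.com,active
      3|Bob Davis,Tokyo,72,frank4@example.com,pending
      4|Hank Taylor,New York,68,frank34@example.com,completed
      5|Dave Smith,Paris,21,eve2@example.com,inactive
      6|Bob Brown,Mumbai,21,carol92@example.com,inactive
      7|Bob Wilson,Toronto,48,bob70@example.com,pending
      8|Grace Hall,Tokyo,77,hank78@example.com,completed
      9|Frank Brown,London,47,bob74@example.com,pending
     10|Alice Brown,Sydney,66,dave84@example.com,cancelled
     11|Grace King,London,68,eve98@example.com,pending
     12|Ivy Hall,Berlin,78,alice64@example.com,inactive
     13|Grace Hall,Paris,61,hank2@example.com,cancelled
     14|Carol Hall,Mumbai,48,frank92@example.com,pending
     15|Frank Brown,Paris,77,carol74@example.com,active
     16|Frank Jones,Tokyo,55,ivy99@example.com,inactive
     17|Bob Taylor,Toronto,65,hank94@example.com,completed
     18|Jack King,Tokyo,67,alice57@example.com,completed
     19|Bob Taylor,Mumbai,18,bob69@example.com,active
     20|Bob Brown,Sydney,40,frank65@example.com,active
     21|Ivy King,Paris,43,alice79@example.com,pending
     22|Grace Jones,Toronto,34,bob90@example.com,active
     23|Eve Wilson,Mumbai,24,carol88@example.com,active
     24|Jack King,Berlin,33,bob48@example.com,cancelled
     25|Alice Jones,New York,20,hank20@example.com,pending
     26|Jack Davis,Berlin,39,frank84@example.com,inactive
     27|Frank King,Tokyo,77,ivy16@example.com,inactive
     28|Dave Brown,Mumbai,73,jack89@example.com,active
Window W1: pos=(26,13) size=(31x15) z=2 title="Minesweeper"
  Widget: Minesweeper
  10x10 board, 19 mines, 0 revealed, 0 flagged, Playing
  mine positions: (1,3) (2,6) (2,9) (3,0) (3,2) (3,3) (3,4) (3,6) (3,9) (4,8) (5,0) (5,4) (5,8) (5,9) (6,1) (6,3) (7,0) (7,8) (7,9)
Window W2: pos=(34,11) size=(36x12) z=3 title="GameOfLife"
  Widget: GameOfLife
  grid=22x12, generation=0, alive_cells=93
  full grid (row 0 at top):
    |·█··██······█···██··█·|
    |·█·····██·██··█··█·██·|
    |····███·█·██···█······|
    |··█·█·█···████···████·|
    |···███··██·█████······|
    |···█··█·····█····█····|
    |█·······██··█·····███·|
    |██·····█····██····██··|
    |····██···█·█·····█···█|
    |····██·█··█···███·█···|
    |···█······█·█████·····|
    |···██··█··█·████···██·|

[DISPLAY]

                                           
                                           
                                           
             ┏━━━━━━━━━━━━━━━━━━━━━━━━━━━━━
             ┃ FileEditor                  
             ┠─────────────────────────────
             ┃█ame,city,age,email,status   
             ┃Jack King,Toronto,52,carol91@
             ┃Bob Davis,Tokyo,72,frank4@exa
             ┃Hank Taylor,New York,68,frank
     ┏━━━━━━━━━━━━━━━━━━━━━━━━━━━━━━━━━━┓am
     ┃ GameOfLife                       ┃@e
━━━━━┠──────────────────────────────────┨@e
inesw┃Gen: 0                            ┃ex
─────┃····███·█·██···█······            ┃@e
■■■■■┃··█·█·█···████···████·            ┃4@
■■■■■┃···███··██·█████······            ┃ex


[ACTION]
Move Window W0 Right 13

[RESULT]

                                           
                                           
                                           
                   ┏━━━━━━━━━━━━━━━━━━━━━━━
                   ┃ FileEditor            
                   ┠───────────────────────
                   ┃█ame,city,age,email,sta
                   ┃Jack King,Toronto,52,ca
                   ┃Bob Davis,Tokyo,72,fran
                   ┃Hank Taylor,New York,68
     ┏━━━━━━━━━━━━━━━━━━━━━━━━━━━━━━━━━━┓ve
     ┃ GameOfLife                       ┃ar
━━━━━┠──────────────────────────────────┨,b
inesw┃Gen: 0                            ┃an
─────┃····███·█·██···█······            ┃,b
■■■■■┃··█·█·█···████···████·            ┃,d
■■■■■┃···███··██·█████······            ┃ev


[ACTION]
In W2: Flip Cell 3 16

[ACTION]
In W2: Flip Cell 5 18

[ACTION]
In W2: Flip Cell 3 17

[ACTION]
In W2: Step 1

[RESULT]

                                           
                                           
                                           
                   ┏━━━━━━━━━━━━━━━━━━━━━━━
                   ┃ FileEditor            
                   ┠───────────────────────
                   ┃█ame,city,age,email,sta
                   ┃Jack King,Toronto,52,ca
                   ┃Bob Davis,Tokyo,72,fran
                   ┃Hank Taylor,New York,68
     ┏━━━━━━━━━━━━━━━━━━━━━━━━━━━━━━━━━━┓ve
     ┃ GameOfLife                       ┃ar
━━━━━┠──────────────────────────────────┨,b
inesw┃Gen: 1                            ┃an
─────┃···██·█·█····█████····            ┃,b
■■■■■┃······█·█·······█··█··            ┃,d
■■■■■┃··█···██·█····███·····            ┃ev


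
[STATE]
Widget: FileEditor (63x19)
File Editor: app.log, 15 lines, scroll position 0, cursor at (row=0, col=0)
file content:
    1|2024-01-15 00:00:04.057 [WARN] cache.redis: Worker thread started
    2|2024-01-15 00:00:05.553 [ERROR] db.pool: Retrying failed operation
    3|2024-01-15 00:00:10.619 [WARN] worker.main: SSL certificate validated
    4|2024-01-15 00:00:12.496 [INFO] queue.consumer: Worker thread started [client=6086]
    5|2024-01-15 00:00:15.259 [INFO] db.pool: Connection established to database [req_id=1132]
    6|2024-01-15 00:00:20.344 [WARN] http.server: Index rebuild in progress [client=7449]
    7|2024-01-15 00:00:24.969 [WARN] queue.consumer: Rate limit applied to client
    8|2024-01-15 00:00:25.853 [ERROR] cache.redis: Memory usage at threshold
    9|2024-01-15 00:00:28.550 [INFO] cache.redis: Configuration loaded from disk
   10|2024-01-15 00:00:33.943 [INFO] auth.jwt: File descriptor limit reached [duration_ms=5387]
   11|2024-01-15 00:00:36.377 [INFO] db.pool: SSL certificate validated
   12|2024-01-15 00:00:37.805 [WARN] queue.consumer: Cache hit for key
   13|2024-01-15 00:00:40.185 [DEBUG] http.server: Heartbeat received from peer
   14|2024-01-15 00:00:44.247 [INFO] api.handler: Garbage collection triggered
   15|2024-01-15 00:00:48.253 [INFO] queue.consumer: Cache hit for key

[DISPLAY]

█024-01-15 00:00:04.057 [WARN] cache.redis: Worker thread star▲
2024-01-15 00:00:05.553 [ERROR] db.pool: Retrying failed opera█
2024-01-15 00:00:10.619 [WARN] worker.main: SSL certificate va░
2024-01-15 00:00:12.496 [INFO] queue.consumer: Worker thread s░
2024-01-15 00:00:15.259 [INFO] db.pool: Connection established░
2024-01-15 00:00:20.344 [WARN] http.server: Index rebuild in p░
2024-01-15 00:00:24.969 [WARN] queue.consumer: Rate limit appl░
2024-01-15 00:00:25.853 [ERROR] cache.redis: Memory usage at t░
2024-01-15 00:00:28.550 [INFO] cache.redis: Configuration load░
2024-01-15 00:00:33.943 [INFO] auth.jwt: File descriptor limit░
2024-01-15 00:00:36.377 [INFO] db.pool: SSL certificate valida░
2024-01-15 00:00:37.805 [WARN] queue.consumer: Cache hit for k░
2024-01-15 00:00:40.185 [DEBUG] http.server: Heartbeat receive░
2024-01-15 00:00:44.247 [INFO] api.handler: Garbage collection░
2024-01-15 00:00:48.253 [INFO] queue.consumer: Cache hit for k░
                                                              ░
                                                              ░
                                                              ░
                                                              ▼


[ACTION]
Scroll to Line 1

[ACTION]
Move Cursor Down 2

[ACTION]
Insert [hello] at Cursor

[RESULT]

2024-01-15 00:00:04.057 [WARN] cache.redis: Worker thread star▲
2024-01-15 00:00:05.553 [ERROR] db.pool: Retrying failed opera█
hello█024-01-15 00:00:10.619 [WARN] worker.main: SSL certifica░
2024-01-15 00:00:12.496 [INFO] queue.consumer: Worker thread s░
2024-01-15 00:00:15.259 [INFO] db.pool: Connection established░
2024-01-15 00:00:20.344 [WARN] http.server: Index rebuild in p░
2024-01-15 00:00:24.969 [WARN] queue.consumer: Rate limit appl░
2024-01-15 00:00:25.853 [ERROR] cache.redis: Memory usage at t░
2024-01-15 00:00:28.550 [INFO] cache.redis: Configuration load░
2024-01-15 00:00:33.943 [INFO] auth.jwt: File descriptor limit░
2024-01-15 00:00:36.377 [INFO] db.pool: SSL certificate valida░
2024-01-15 00:00:37.805 [WARN] queue.consumer: Cache hit for k░
2024-01-15 00:00:40.185 [DEBUG] http.server: Heartbeat receive░
2024-01-15 00:00:44.247 [INFO] api.handler: Garbage collection░
2024-01-15 00:00:48.253 [INFO] queue.consumer: Cache hit for k░
                                                              ░
                                                              ░
                                                              ░
                                                              ▼


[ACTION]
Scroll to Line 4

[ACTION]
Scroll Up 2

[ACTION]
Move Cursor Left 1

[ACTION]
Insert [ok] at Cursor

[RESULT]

2024-01-15 00:00:04.057 [WARN] cache.redis: Worker thread star▲
2024-01-15 00:00:05.553 [ERROR] db.pool: Retrying failed opera█
hellok█2024-01-15 00:00:10.619 [WARN] worker.main: SSL certifi░
2024-01-15 00:00:12.496 [INFO] queue.consumer: Worker thread s░
2024-01-15 00:00:15.259 [INFO] db.pool: Connection established░
2024-01-15 00:00:20.344 [WARN] http.server: Index rebuild in p░
2024-01-15 00:00:24.969 [WARN] queue.consumer: Rate limit appl░
2024-01-15 00:00:25.853 [ERROR] cache.redis: Memory usage at t░
2024-01-15 00:00:28.550 [INFO] cache.redis: Configuration load░
2024-01-15 00:00:33.943 [INFO] auth.jwt: File descriptor limit░
2024-01-15 00:00:36.377 [INFO] db.pool: SSL certificate valida░
2024-01-15 00:00:37.805 [WARN] queue.consumer: Cache hit for k░
2024-01-15 00:00:40.185 [DEBUG] http.server: Heartbeat receive░
2024-01-15 00:00:44.247 [INFO] api.handler: Garbage collection░
2024-01-15 00:00:48.253 [INFO] queue.consumer: Cache hit for k░
                                                              ░
                                                              ░
                                                              ░
                                                              ▼


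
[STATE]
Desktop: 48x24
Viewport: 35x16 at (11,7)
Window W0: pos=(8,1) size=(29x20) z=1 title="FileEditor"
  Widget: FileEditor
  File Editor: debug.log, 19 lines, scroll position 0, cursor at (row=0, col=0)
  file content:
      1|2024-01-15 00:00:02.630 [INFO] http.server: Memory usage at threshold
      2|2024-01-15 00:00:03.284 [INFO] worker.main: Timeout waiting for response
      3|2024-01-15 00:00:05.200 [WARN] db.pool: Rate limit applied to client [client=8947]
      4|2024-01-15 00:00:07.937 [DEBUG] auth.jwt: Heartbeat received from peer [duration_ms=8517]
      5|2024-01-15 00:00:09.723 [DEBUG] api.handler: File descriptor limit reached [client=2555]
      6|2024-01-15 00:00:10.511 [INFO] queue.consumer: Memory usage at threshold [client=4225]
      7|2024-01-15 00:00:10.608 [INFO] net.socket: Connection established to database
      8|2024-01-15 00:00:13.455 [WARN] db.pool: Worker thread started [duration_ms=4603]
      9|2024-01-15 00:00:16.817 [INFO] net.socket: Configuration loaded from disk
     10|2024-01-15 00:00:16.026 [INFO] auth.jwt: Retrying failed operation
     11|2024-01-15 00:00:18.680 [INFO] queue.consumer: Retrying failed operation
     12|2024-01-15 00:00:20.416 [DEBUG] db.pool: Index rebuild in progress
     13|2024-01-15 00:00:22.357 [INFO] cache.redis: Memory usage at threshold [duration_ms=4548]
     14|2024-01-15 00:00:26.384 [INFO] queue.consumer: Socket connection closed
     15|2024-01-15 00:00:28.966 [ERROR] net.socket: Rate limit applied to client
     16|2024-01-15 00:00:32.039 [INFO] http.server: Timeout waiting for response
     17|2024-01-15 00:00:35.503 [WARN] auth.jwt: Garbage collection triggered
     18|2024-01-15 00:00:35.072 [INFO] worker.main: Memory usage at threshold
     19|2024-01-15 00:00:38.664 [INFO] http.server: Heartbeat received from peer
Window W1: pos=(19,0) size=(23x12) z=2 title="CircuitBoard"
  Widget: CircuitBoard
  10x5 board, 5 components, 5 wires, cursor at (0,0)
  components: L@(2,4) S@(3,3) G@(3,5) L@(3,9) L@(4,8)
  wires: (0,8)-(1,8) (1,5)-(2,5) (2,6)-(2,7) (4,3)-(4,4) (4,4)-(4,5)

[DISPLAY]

24-01-15┃                     ┃    
24-01-15┃2                   L┃    
24-01-15┃                     ┃    
24-01-15┃3               S    ┃    
24-01-15┗━━━━━━━━━━━━━━━━━━━━━┛    
24-01-15 00:00:16.817 [I░┃         
24-01-15 00:00:16.026 [I░┃         
24-01-15 00:00:18.680 [I░┃         
24-01-15 00:00:20.416 [D░┃         
24-01-15 00:00:22.357 [I░┃         
24-01-15 00:00:26.384 [I░┃         
24-01-15 00:00:28.966 [E░┃         
24-01-15 00:00:32.039 [I▼┃         
━━━━━━━━━━━━━━━━━━━━━━━━━┛         
                                   
                                   


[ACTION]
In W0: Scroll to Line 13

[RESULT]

24-01-15┃                     ┃    
24-01-15┃2                   L┃    
24-01-15┃                     ┃    
24-01-15┃3               S    ┃    
24-01-15┗━━━━━━━━━━━━━━━━━━━━━┛    
24-01-15 00:00:20.416 [D░┃         
24-01-15 00:00:22.357 [I░┃         
24-01-15 00:00:26.384 [I░┃         
24-01-15 00:00:28.966 [E░┃         
24-01-15 00:00:32.039 [I░┃         
24-01-15 00:00:35.503 [W░┃         
24-01-15 00:00:35.072 [I█┃         
24-01-15 00:00:38.664 [I▼┃         
━━━━━━━━━━━━━━━━━━━━━━━━━┛         
                                   
                                   


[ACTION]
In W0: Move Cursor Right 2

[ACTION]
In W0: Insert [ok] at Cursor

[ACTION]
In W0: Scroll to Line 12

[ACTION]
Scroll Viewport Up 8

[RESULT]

        ┏━━━━━━━━━━━━━━━━━━━━━┓    
━━━━━━━━┃ CircuitBoard        ┃    
ileEdito┠─────────────────────┨    
────────┃   0 1 2 3 4 5 6 7 8 ┃    
24-01-15┃0  [.]               ┃    
24-01-15┃                     ┃    
24-01-15┃1                    ┃    
24-01-15┃                     ┃    
24-01-15┃2                   L┃    
24-01-15┃                     ┃    
24-01-15┃3               S    ┃    
24-01-15┗━━━━━━━━━━━━━━━━━━━━━┛    
24-01-15 00:00:20.416 [D░┃         
24-01-15 00:00:22.357 [I░┃         
24-01-15 00:00:26.384 [I░┃         
24-01-15 00:00:28.966 [E░┃         


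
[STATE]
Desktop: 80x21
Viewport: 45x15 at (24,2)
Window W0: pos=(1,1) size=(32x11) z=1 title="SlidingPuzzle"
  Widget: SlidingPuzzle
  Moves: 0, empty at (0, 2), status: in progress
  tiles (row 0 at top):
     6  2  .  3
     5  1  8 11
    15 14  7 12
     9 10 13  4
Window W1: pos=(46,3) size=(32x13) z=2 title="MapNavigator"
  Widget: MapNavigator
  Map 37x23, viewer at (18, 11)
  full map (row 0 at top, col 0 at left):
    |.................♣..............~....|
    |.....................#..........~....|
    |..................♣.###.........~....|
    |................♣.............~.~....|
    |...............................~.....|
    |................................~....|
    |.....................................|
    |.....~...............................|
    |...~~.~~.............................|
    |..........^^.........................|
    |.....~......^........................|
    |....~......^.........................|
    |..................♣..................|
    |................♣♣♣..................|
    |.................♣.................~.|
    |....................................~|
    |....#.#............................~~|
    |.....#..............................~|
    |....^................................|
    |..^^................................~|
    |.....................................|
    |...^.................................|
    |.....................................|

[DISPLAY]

        ┃                                    
────────┨             ┏━━━━━━━━━━━━━━━━━━━━━━
        ┃             ┃ MapNavigator         
        ┃             ┠──────────────────────
        ┃             ┃..~...................
        ┃             ┃~~.~~.................
        ┃             ┃.......^^.............
        ┃             ┃..~......^............
        ┃             ┃.~......^......@......
━━━━━━━━┛             ┃...............♣......
                      ┃.............♣♣♣......
                      ┃..............♣.......
                      ┃......................
                      ┗━━━━━━━━━━━━━━━━━━━━━━
                                             


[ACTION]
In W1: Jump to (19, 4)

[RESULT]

        ┃                                    
────────┨             ┏━━━━━━━━━━━━━━━━━━━━━━
        ┃             ┃ MapNavigator         
        ┃             ┠──────────────────────
        ┃             ┃.............♣........
        ┃             ┃.................#....
        ┃             ┃..............♣.###...
        ┃             ┃............♣.........
        ┃             ┃...............@......
━━━━━━━━┛             ┃......................
                      ┃......................
                      ┃.~....................
                      ┃~.~~..................
                      ┗━━━━━━━━━━━━━━━━━━━━━━
                                             


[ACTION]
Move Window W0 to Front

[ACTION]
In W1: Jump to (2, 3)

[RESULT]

        ┃                                    
────────┨             ┏━━━━━━━━━━━━━━━━━━━━━━
        ┃             ┃ MapNavigator         
        ┃             ┠──────────────────────
        ┃             ┃                      
        ┃             ┃             .........
        ┃             ┃             .........
        ┃             ┃             .........
        ┃             ┃             ..@......
━━━━━━━━┛             ┃             .........
                      ┃             .........
                      ┃             .........
                      ┃             .....~...
                      ┗━━━━━━━━━━━━━━━━━━━━━━
                                             


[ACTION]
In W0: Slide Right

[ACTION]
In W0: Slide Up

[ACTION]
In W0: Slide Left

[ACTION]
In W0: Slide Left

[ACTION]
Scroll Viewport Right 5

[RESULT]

   ┃                                         
───┨             ┏━━━━━━━━━━━━━━━━━━━━━━━━━━━
   ┃             ┃ MapNavigator              
   ┃             ┠───────────────────────────
   ┃             ┃                           
   ┃             ┃             ..............
   ┃             ┃             ..............
   ┃             ┃             ..............
   ┃             ┃             ..@...........
━━━┛             ┃             ..............
                 ┃             ..............
                 ┃             ..............
                 ┃             .....~........
                 ┗━━━━━━━━━━━━━━━━━━━━━━━━━━━
                                             


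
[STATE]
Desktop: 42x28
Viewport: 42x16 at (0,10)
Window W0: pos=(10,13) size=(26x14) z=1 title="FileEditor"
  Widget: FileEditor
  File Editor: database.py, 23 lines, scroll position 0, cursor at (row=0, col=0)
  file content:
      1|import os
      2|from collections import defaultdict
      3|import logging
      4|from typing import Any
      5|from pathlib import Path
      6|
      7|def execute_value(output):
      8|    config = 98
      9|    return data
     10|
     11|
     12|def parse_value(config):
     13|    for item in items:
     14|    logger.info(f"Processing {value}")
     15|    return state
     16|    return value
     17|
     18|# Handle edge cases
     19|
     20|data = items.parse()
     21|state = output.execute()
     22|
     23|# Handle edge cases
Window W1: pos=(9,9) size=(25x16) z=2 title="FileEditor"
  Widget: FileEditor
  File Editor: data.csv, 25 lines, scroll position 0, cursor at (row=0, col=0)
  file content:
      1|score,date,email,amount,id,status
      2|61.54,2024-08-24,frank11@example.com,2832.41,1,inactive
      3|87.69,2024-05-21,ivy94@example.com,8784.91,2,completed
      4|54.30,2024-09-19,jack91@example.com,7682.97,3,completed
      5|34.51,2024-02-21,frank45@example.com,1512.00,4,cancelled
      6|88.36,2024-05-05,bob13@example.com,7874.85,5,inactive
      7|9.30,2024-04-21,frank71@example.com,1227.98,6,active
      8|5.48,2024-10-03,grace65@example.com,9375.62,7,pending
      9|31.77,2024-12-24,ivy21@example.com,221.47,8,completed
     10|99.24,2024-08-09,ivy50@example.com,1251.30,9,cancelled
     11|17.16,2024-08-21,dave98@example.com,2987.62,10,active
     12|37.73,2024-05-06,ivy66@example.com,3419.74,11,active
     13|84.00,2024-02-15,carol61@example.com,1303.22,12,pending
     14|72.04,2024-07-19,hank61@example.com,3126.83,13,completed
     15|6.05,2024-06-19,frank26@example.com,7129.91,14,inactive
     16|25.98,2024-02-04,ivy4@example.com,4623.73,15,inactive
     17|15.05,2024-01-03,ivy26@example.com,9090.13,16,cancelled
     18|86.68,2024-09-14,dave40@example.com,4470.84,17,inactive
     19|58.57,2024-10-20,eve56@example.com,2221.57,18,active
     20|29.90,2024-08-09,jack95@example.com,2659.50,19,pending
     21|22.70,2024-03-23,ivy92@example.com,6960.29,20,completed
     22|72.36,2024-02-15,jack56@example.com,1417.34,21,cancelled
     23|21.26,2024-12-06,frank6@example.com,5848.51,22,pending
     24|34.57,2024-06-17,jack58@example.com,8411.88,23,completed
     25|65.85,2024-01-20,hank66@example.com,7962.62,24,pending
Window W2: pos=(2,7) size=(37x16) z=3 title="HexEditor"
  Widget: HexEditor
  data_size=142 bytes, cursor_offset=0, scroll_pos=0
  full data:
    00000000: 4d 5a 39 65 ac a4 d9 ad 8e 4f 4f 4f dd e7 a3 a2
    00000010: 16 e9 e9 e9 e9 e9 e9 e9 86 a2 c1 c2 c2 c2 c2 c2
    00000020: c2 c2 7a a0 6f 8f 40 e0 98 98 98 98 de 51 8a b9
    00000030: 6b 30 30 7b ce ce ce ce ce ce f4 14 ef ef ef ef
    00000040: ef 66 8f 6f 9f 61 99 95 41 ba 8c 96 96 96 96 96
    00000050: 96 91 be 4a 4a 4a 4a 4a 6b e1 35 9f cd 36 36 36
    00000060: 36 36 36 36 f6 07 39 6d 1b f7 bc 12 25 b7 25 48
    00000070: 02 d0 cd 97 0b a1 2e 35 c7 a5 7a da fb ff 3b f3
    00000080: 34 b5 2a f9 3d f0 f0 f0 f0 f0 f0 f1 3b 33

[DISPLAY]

  ┃00000000  4D 5a 39 65 ac a4 d9 ad  ┃   
  ┃00000010  16 e9 e9 e9 e9 e9 e9 e9  ┃   
  ┃00000020  c2 c2 7a a0 6f 8f 40 e0  ┃   
  ┃00000030  6b 30 30 7b ce ce ce ce  ┃   
  ┃00000040  ef 66 8f 6f 9f 61 99 95  ┃   
  ┃00000050  96 91 be 4a 4a 4a 4a 4a  ┃   
  ┃00000060  36 36 36 36 f6 07 39 6d  ┃   
  ┃00000070  02 d0 cd 97 0b a1 2e 35  ┃   
  ┃00000080  34 b5 2a f9 3d f0 f0 f0  ┃   
  ┃                                   ┃   
  ┃                                   ┃   
  ┃                                   ┃   
  ┗━━━━━━━━━━━━━━━━━━━━━━━━━━━━━━━━━━━┛   
         ┃37.73,2024-05-06,ivy66▼┃░┃      
         ┗━━━━━━━━━━━━━━━━━━━━━━━┛░┃      
          ┃                       ▼┃      


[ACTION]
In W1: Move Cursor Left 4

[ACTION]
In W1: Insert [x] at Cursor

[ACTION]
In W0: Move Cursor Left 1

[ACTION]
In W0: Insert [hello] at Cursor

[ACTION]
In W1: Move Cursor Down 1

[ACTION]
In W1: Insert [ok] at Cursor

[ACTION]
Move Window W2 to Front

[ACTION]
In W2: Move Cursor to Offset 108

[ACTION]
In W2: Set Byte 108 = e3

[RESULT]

  ┃00000000  4d 5a 39 65 ac a4 d9 ad  ┃   
  ┃00000010  16 e9 e9 e9 e9 e9 e9 e9  ┃   
  ┃00000020  c2 c2 7a a0 6f 8f 40 e0  ┃   
  ┃00000030  6b 30 30 7b ce ce ce ce  ┃   
  ┃00000040  ef 66 8f 6f 9f 61 99 95  ┃   
  ┃00000050  96 91 be 4a 4a 4a 4a 4a  ┃   
  ┃00000060  36 36 36 36 f6 07 39 6d  ┃   
  ┃00000070  02 d0 cd 97 0b a1 2e 35  ┃   
  ┃00000080  34 b5 2a f9 3d f0 f0 f0  ┃   
  ┃                                   ┃   
  ┃                                   ┃   
  ┃                                   ┃   
  ┗━━━━━━━━━━━━━━━━━━━━━━━━━━━━━━━━━━━┛   
         ┃37.73,2024-05-06,ivy66▼┃░┃      
         ┗━━━━━━━━━━━━━━━━━━━━━━━┛░┃      
          ┃                       ▼┃      
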